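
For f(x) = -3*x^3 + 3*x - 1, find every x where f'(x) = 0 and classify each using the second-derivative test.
f'(x) = 3 - 9*x^2

Solve f'(x) = 0:
  Factor: 3 - 9*x^2 = -3*(3*x^2 - 1); 3*x^2 - 1 = 0 has no rational roots; quadratic formula: x = (0 ± √12)/6.
  ⇒ x = -sqrt(3)/3 ≈ -0.5774, sqrt(3)/3 ≈ 0.5774

f''(x) = -18*x
Second-derivative test at each critical point:
  f''(-0.5774) = 10.3923 > 0 → local minimum
  f''(0.5774) = -10.3923 < 0 → local maximum

Critical points: x = -sqrt(3)/3 ≈ -0.5774 (local minimum); x = sqrt(3)/3 ≈ 0.5774 (local maximum)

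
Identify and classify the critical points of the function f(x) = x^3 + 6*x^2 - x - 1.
f'(x) = 3*x^2 + 12*x - 1

Solve f'(x) = 0:
  3*x^2 + 12*x - 1 = 0 has no rational roots; quadratic formula: x = (-12 ± √156)/6.
  ⇒ x = -sqrt(39)/3 - 2 ≈ -4.0817, -2 + sqrt(39)/3 ≈ 0.0817

f''(x) = 6*x + 12
Second-derivative test at each critical point:
  f''(-4.0817) = -12.4900 < 0 → local maximum
  f''(0.0817) = 12.4900 > 0 → local minimum

Critical points: x = -sqrt(39)/3 - 2 ≈ -4.0817 (local maximum); x = -2 + sqrt(39)/3 ≈ 0.0817 (local minimum)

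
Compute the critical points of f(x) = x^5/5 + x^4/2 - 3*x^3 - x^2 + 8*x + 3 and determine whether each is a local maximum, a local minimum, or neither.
f'(x) = x^4 + 2*x^3 - 9*x^2 - 2*x + 8

Solve f'(x) = 0:
  Factor: x^4 + 2*x^3 - 9*x^2 - 2*x + 8 = (x - 2)*(x - 1)*(x + 1)*(x + 4) = 0.
  ⇒ x = -4, -1, 1, 2

f''(x) = 4*x^3 + 6*x^2 - 18*x - 2
Second-derivative test at each critical point:
  f''(-4) = -90 < 0 → local maximum
  f''(-1) = 18 > 0 → local minimum
  f''(1) = -10 < 0 → local maximum
  f''(2) = 18 > 0 → local minimum

Critical points: x = -4 (local maximum); x = -1 (local minimum); x = 1 (local maximum); x = 2 (local minimum)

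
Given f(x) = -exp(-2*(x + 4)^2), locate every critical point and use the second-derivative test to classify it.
f'(x) = 4*(x + 4)*exp(-2*(x + 4)^2)

Solve f'(x) = 0:
  f'(x) = (4*x + 16)·exp(-2*(x + 4)^2) and exp(-2*(x + 4)^2) > 0 for every x, so f'(x) = 0 ⇔ 4*x + 16 = 0.
  Factor: 4*x + 16 = 4*(x + 4) = 0.
  ⇒ x = -4

f''(x) = 4*(1 - 4*(x + 4)^2)*exp(-2*(x + 4)^2)
Second-derivative test at each critical point:
  f''(-4) = 4 > 0 → local minimum

Critical points: x = -4 (local minimum)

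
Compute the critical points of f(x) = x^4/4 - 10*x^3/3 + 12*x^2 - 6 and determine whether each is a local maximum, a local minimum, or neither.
f'(x) = x*(x^2 - 10*x + 24)

Solve f'(x) = 0:
  Factor: x^3 - 10*x^2 + 24*x = x*(x - 6)*(x - 4) = 0.
  ⇒ x = 0, 4, 6

f''(x) = 3*x^2 - 20*x + 24
Second-derivative test at each critical point:
  f''(0) = 24 > 0 → local minimum
  f''(4) = -8 < 0 → local maximum
  f''(6) = 12 > 0 → local minimum

Critical points: x = 0 (local minimum); x = 4 (local maximum); x = 6 (local minimum)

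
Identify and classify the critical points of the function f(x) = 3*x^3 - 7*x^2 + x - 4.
f'(x) = 9*x^2 - 14*x + 1

Solve f'(x) = 0:
  9*x^2 - 14*x + 1 = 0 has no rational roots; quadratic formula: x = (14 ± √160)/18.
  ⇒ x = 7/9 - 2*sqrt(10)/9 ≈ 0.0750, 2*sqrt(10)/9 + 7/9 ≈ 1.4805

f''(x) = 18*x - 14
Second-derivative test at each critical point:
  f''(0.0750) = -12.6491 < 0 → local maximum
  f''(1.4805) = 12.6491 > 0 → local minimum

Critical points: x = 7/9 - 2*sqrt(10)/9 ≈ 0.0750 (local maximum); x = 2*sqrt(10)/9 + 7/9 ≈ 1.4805 (local minimum)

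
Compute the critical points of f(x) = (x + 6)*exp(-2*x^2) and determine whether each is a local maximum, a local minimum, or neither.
f'(x) = (-4*x*(x + 6) + 1)*exp(-2*x^2)

Solve f'(x) = 0:
  f'(x) = (-4*x^2 - 24*x + 1)·exp(-2*x^2) and exp(-2*x^2) > 0 for every x, so f'(x) = 0 ⇔ -4*x^2 - 24*x + 1 = 0.
  4*x^2 + 24*x - 1 = 0 has no rational roots; quadratic formula: x = (-24 ± √592)/8.
  ⇒ x = -sqrt(37)/2 - 3 ≈ -6.0414, -3 + sqrt(37)/2 ≈ 0.0414

f''(x) = 4*(4*x^2*(x + 6) - 3*x - 6)*exp(-2*x^2)
Second-derivative test at each critical point:
  f''(-6.0414) = 4.832e-31 > 0 → local minimum
  f''(0.0414) = -24.2479 < 0 → local maximum

Critical points: x = -sqrt(37)/2 - 3 ≈ -6.0414 (local minimum); x = -3 + sqrt(37)/2 ≈ 0.0414 (local maximum)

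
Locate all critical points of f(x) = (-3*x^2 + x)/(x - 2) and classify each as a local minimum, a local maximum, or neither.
f'(x) = (-3*x^2 + 12*x - 2)/(x^2 - 4*x + 4)

Solve f'(x) = 0:
  f'(x) = -(3*x^2 - 12*x + 2)/(x - 2)^2; the denominator is positive wherever f is defined, so f'(x) = 0 ⇔ -3*x^2 + 12*x - 2 = 0.
  3*x^2 - 12*x + 2 = 0 has no rational roots; quadratic formula: x = (12 ± √120)/6.
  ⇒ x = 2 - sqrt(30)/3 ≈ 0.1743, sqrt(30)/3 + 2 ≈ 3.8257

f''(x) = -20/(x^3 - 6*x^2 + 12*x - 8)
Second-derivative test at each critical point:
  f''(0.1743) = 3.2863 > 0 → local minimum
  f''(3.8257) = -3.2863 < 0 → local maximum

Critical points: x = 2 - sqrt(30)/3 ≈ 0.1743 (local minimum); x = sqrt(30)/3 + 2 ≈ 3.8257 (local maximum)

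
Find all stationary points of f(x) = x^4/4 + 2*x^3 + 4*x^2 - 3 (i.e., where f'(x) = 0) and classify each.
f'(x) = x*(x^2 + 6*x + 8)

Solve f'(x) = 0:
  Factor: x^3 + 6*x^2 + 8*x = x*(x + 2)*(x + 4) = 0.
  ⇒ x = -4, -2, 0

f''(x) = 3*x^2 + 12*x + 8
Second-derivative test at each critical point:
  f''(-4) = 8 > 0 → local minimum
  f''(-2) = -4 < 0 → local maximum
  f''(0) = 8 > 0 → local minimum

Critical points: x = -4 (local minimum); x = -2 (local maximum); x = 0 (local minimum)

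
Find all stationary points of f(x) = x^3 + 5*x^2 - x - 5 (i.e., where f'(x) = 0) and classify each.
f'(x) = 3*x^2 + 10*x - 1

Solve f'(x) = 0:
  3*x^2 + 10*x - 1 = 0 has no rational roots; quadratic formula: x = (-10 ± √112)/6.
  ⇒ x = -2*sqrt(7)/3 - 5/3 ≈ -3.4305, -5/3 + 2*sqrt(7)/3 ≈ 0.0972

f''(x) = 6*x + 10
Second-derivative test at each critical point:
  f''(-3.4305) = -10.5830 < 0 → local maximum
  f''(0.0972) = 10.5830 > 0 → local minimum

Critical points: x = -2*sqrt(7)/3 - 5/3 ≈ -3.4305 (local maximum); x = -5/3 + 2*sqrt(7)/3 ≈ 0.0972 (local minimum)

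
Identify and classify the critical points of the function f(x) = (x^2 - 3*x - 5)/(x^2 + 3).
f'(x) = (3*x^2 + 16*x - 9)/(x^4 + 6*x^2 + 9)

Solve f'(x) = 0:
  f'(x) = (3*x^2 + 16*x - 9)/(x^2 + 3)^2; the denominator is positive wherever f is defined, so f'(x) = 0 ⇔ 3*x^2 + 16*x - 9 = 0.
  3*x^2 + 16*x - 9 = 0 has no rational roots; quadratic formula: x = (-16 ± √364)/6.
  ⇒ x = -sqrt(91)/3 - 8/3 ≈ -5.8465, -8/3 + sqrt(91)/3 ≈ 0.5131

f''(x) = 6*(-x^3 - 8*x^2 + 9*x + 8)/(x^6 + 9*x^4 + 27*x^2 + 27)
Second-derivative test at each critical point:
  f''(-5.8465) = -0.0138 < 0 → local maximum
  f''(0.5131) = 1.7916 > 0 → local minimum

Critical points: x = -sqrt(91)/3 - 8/3 ≈ -5.8465 (local maximum); x = -8/3 + sqrt(91)/3 ≈ 0.5131 (local minimum)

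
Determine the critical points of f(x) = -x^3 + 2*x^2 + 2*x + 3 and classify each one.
f'(x) = -3*x^2 + 4*x + 2

Solve f'(x) = 0:
  3*x^2 - 4*x - 2 = 0 has no rational roots; quadratic formula: x = (4 ± √40)/6.
  ⇒ x = 2/3 - sqrt(10)/3 ≈ -0.3874, 2/3 + sqrt(10)/3 ≈ 1.7208

f''(x) = 4 - 6*x
Second-derivative test at each critical point:
  f''(-0.3874) = 6.3246 > 0 → local minimum
  f''(1.7208) = -6.3246 < 0 → local maximum

Critical points: x = 2/3 - sqrt(10)/3 ≈ -0.3874 (local minimum); x = 2/3 + sqrt(10)/3 ≈ 1.7208 (local maximum)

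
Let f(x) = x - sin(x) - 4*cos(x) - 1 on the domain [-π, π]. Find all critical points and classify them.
f'(x) = 4*sin(x) - cos(x) + 1

Solve f'(x) = 0 on [-π, π]:
  f'(x) = 0 ⇔ 4*sin(x) - cos(x) = -1. Write the left side as R·cos(x + φ) with R = √((-1)² + (-4)²) = sqrt(17), cos φ = -sqrt(17)/17, sin φ = -4*sqrt(17)/17; then cos(x + φ) = -sqrt(17)/17. Solve for x and keep the solutions lying in [-π, π].
  ⇒ x = -pi + atan(8/15) ≈ -2.6516, 0

f''(x) = sin(x) + 4*cos(x)
Second-derivative test at each critical point:
  f''(-2.6516) = -4 < 0 → local maximum
  f''(0) = 4 > 0 → local minimum

Critical points: x = -pi + atan(8/15) ≈ -2.6516 (local maximum); x = 0 (local minimum)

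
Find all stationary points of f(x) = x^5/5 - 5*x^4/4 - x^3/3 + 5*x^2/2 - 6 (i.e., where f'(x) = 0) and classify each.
f'(x) = x*(x^3 - 5*x^2 - x + 5)

Solve f'(x) = 0:
  Factor: x^4 - 5*x^3 - x^2 + 5*x = x*(x - 5)*(x - 1)*(x + 1) = 0.
  ⇒ x = -1, 0, 1, 5

f''(x) = 4*x^3 - 15*x^2 - 2*x + 5
Second-derivative test at each critical point:
  f''(-1) = -12 < 0 → local maximum
  f''(0) = 5 > 0 → local minimum
  f''(1) = -8 < 0 → local maximum
  f''(5) = 120 > 0 → local minimum

Critical points: x = -1 (local maximum); x = 0 (local minimum); x = 1 (local maximum); x = 5 (local minimum)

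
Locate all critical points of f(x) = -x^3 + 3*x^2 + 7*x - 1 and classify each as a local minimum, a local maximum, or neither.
f'(x) = -3*x^2 + 6*x + 7

Solve f'(x) = 0:
  3*x^2 - 6*x - 7 = 0 has no rational roots; quadratic formula: x = (6 ± √120)/6.
  ⇒ x = 1 - sqrt(30)/3 ≈ -0.8257, 1 + sqrt(30)/3 ≈ 2.8257

f''(x) = 6 - 6*x
Second-derivative test at each critical point:
  f''(-0.8257) = 10.9545 > 0 → local minimum
  f''(2.8257) = -10.9545 < 0 → local maximum

Critical points: x = 1 - sqrt(30)/3 ≈ -0.8257 (local minimum); x = 1 + sqrt(30)/3 ≈ 2.8257 (local maximum)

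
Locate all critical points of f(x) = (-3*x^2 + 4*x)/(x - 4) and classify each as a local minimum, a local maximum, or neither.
f'(x) = (-3*x^2 + 24*x - 16)/(x^2 - 8*x + 16)

Solve f'(x) = 0:
  f'(x) = -(3*x^2 - 24*x + 16)/(x - 4)^2; the denominator is positive wherever f is defined, so f'(x) = 0 ⇔ -3*x^2 + 24*x - 16 = 0.
  3*x^2 - 24*x + 16 = 0 has no rational roots; quadratic formula: x = (24 ± √384)/6.
  ⇒ x = 4 - 4*sqrt(6)/3 ≈ 0.7340, 4*sqrt(6)/3 + 4 ≈ 7.2660

f''(x) = -64/(x^3 - 12*x^2 + 48*x - 64)
Second-derivative test at each critical point:
  f''(0.7340) = 1.8371 > 0 → local minimum
  f''(7.2660) = -1.8371 < 0 → local maximum

Critical points: x = 4 - 4*sqrt(6)/3 ≈ 0.7340 (local minimum); x = 4*sqrt(6)/3 + 4 ≈ 7.2660 (local maximum)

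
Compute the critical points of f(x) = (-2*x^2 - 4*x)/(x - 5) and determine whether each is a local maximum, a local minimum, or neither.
f'(x) = 2*(-x^2 + 10*x + 10)/(x^2 - 10*x + 25)

Solve f'(x) = 0:
  f'(x) = -2*(x^2 - 10*x - 10)/(x - 5)^2; the denominator is positive wherever f is defined, so f'(x) = 0 ⇔ -2*x^2 + 20*x + 20 = 0.
  Factor: -2*x^2 + 20*x + 20 = -2*(x^2 - 10*x - 10); x^2 - 10*x - 10 = 0 has no rational roots; quadratic formula: x = (10 ± √140)/2.
  ⇒ x = 5 - sqrt(35) ≈ -0.9161, 5 + sqrt(35) ≈ 10.9161

f''(x) = -140/(x^3 - 15*x^2 + 75*x - 125)
Second-derivative test at each critical point:
  f''(-0.9161) = 0.6761 > 0 → local minimum
  f''(10.9161) = -0.6761 < 0 → local maximum

Critical points: x = 5 - sqrt(35) ≈ -0.9161 (local minimum); x = 5 + sqrt(35) ≈ 10.9161 (local maximum)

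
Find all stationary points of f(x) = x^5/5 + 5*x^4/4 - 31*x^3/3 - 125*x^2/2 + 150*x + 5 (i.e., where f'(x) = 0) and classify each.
f'(x) = x^4 + 5*x^3 - 31*x^2 - 125*x + 150

Solve f'(x) = 0:
  Factor: x^4 + 5*x^3 - 31*x^2 - 125*x + 150 = (x - 5)*(x - 1)*(x + 5)*(x + 6) = 0.
  ⇒ x = -6, -5, 1, 5

f''(x) = 4*x^3 + 15*x^2 - 62*x - 125
Second-derivative test at each critical point:
  f''(-6) = -77 < 0 → local maximum
  f''(-5) = 60 > 0 → local minimum
  f''(1) = -168 < 0 → local maximum
  f''(5) = 440 > 0 → local minimum

Critical points: x = -6 (local maximum); x = -5 (local minimum); x = 1 (local maximum); x = 5 (local minimum)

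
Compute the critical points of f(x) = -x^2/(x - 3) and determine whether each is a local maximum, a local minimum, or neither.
f'(x) = x*(6 - x)/(x - 3)^2

Solve f'(x) = 0:
  f'(x) = -x*(x - 6)/(x - 3)^2; the denominator is positive wherever f is defined, so f'(x) = 0 ⇔ -x^2 + 6*x = 0.
  Factor: -x^2 + 6*x = -x*(x - 6) = 0.
  ⇒ x = 0, 6

f''(x) = -18/(x^3 - 9*x^2 + 27*x - 27)
Second-derivative test at each critical point:
  f''(0) = 2/3 > 0 → local minimum
  f''(6) = -2/3 < 0 → local maximum

Critical points: x = 0 (local minimum); x = 6 (local maximum)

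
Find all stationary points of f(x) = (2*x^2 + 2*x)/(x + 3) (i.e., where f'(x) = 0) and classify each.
f'(x) = 2*(x^2 + 6*x + 3)/(x^2 + 6*x + 9)

Solve f'(x) = 0:
  f'(x) = 2*(x^2 + 6*x + 3)/(x + 3)^2; the denominator is positive wherever f is defined, so f'(x) = 0 ⇔ 2*x^2 + 12*x + 6 = 0.
  Factor: 2*x^2 + 12*x + 6 = 2*(x^2 + 6*x + 3); x^2 + 6*x + 3 = 0 has no rational roots; quadratic formula: x = (-6 ± √24)/2.
  ⇒ x = -3 - sqrt(6) ≈ -5.4495, -3 + sqrt(6) ≈ -0.5505

f''(x) = 24/(x^3 + 9*x^2 + 27*x + 27)
Second-derivative test at each critical point:
  f''(-5.4495) = -1.6330 < 0 → local maximum
  f''(-0.5505) = 1.6330 > 0 → local minimum

Critical points: x = -3 - sqrt(6) ≈ -5.4495 (local maximum); x = -3 + sqrt(6) ≈ -0.5505 (local minimum)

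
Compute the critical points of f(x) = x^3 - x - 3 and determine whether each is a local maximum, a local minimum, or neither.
f'(x) = 3*x^2 - 1

Solve f'(x) = 0:
  3*x^2 - 1 = 0 has no rational roots; quadratic formula: x = (0 ± √12)/6.
  ⇒ x = -sqrt(3)/3 ≈ -0.5774, sqrt(3)/3 ≈ 0.5774

f''(x) = 6*x
Second-derivative test at each critical point:
  f''(-0.5774) = -3.4641 < 0 → local maximum
  f''(0.5774) = 3.4641 > 0 → local minimum

Critical points: x = -sqrt(3)/3 ≈ -0.5774 (local maximum); x = sqrt(3)/3 ≈ 0.5774 (local minimum)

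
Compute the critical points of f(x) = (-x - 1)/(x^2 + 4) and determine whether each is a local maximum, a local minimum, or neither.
f'(x) = (-x^2 + 2*x*(x + 1) - 4)/(x^2 + 4)^2

Solve f'(x) = 0:
  f'(x) = (x^2 + 2*x - 4)/(x^2 + 4)^2; the denominator is positive wherever f is defined, so f'(x) = 0 ⇔ x^2 + 2*x - 4 = 0.
  x^2 + 2*x - 4 = 0 has no rational roots; quadratic formula: x = (-2 ± √20)/2.
  ⇒ x = -sqrt(5) - 1 ≈ -3.2361, -1 + sqrt(5) ≈ 1.2361

f''(x) = 2*(-4*x^2*(x + 1) + (3*x + 1)*(x^2 + 4))/(x^2 + 4)^3
Second-derivative test at each critical point:
  f''(-3.2361) = -0.0214 < 0 → local maximum
  f''(1.2361) = 0.1464 > 0 → local minimum

Critical points: x = -sqrt(5) - 1 ≈ -3.2361 (local maximum); x = -1 + sqrt(5) ≈ 1.2361 (local minimum)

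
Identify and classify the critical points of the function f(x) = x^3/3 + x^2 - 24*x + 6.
f'(x) = x^2 + 2*x - 24

Solve f'(x) = 0:
  Factor: x^2 + 2*x - 24 = (x - 4)*(x + 6) = 0.
  ⇒ x = -6, 4

f''(x) = 2*x + 2
Second-derivative test at each critical point:
  f''(-6) = -10 < 0 → local maximum
  f''(4) = 10 > 0 → local minimum

Critical points: x = -6 (local maximum); x = 4 (local minimum)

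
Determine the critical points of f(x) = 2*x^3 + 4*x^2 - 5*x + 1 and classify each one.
f'(x) = 6*x^2 + 8*x - 5

Solve f'(x) = 0:
  6*x^2 + 8*x - 5 = 0 has no rational roots; quadratic formula: x = (-8 ± √184)/12.
  ⇒ x = -sqrt(46)/6 - 2/3 ≈ -1.7971, -2/3 + sqrt(46)/6 ≈ 0.4637

f''(x) = 12*x + 8
Second-derivative test at each critical point:
  f''(-1.7971) = -13.5647 < 0 → local maximum
  f''(0.4637) = 13.5647 > 0 → local minimum

Critical points: x = -sqrt(46)/6 - 2/3 ≈ -1.7971 (local maximum); x = -2/3 + sqrt(46)/6 ≈ 0.4637 (local minimum)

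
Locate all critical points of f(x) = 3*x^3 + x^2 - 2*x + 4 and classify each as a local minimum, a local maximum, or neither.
f'(x) = 9*x^2 + 2*x - 2

Solve f'(x) = 0:
  9*x^2 + 2*x - 2 = 0 has no rational roots; quadratic formula: x = (-2 ± √76)/18.
  ⇒ x = -sqrt(19)/9 - 1/9 ≈ -0.5954, -1/9 + sqrt(19)/9 ≈ 0.3732

f''(x) = 18*x + 2
Second-derivative test at each critical point:
  f''(-0.5954) = -8.7178 < 0 → local maximum
  f''(0.3732) = 8.7178 > 0 → local minimum

Critical points: x = -sqrt(19)/9 - 1/9 ≈ -0.5954 (local maximum); x = -1/9 + sqrt(19)/9 ≈ 0.3732 (local minimum)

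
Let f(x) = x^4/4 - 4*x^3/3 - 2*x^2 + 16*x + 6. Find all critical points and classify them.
f'(x) = x^3 - 4*x^2 - 4*x + 16

Solve f'(x) = 0:
  Factor: x^3 - 4*x^2 - 4*x + 16 = (x - 4)*(x - 2)*(x + 2) = 0.
  ⇒ x = -2, 2, 4

f''(x) = 3*x^2 - 8*x - 4
Second-derivative test at each critical point:
  f''(-2) = 24 > 0 → local minimum
  f''(2) = -8 < 0 → local maximum
  f''(4) = 12 > 0 → local minimum

Critical points: x = -2 (local minimum); x = 2 (local maximum); x = 4 (local minimum)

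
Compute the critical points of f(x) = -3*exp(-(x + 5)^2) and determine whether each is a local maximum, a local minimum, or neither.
f'(x) = 6*(x + 5)*exp(-(x + 5)^2)

Solve f'(x) = 0:
  f'(x) = (6*x + 30)·exp(-(x + 5)^2) and exp(-(x + 5)^2) > 0 for every x, so f'(x) = 0 ⇔ 6*x + 30 = 0.
  Factor: 6*x + 30 = 6*(x + 5) = 0.
  ⇒ x = -5

f''(x) = 6*(1 - 2*(x + 5)^2)*exp(-(x + 5)^2)
Second-derivative test at each critical point:
  f''(-5) = 6 > 0 → local minimum

Critical points: x = -5 (local minimum)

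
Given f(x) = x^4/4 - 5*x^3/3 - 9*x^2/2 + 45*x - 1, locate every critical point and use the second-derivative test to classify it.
f'(x) = x^3 - 5*x^2 - 9*x + 45

Solve f'(x) = 0:
  Factor: x^3 - 5*x^2 - 9*x + 45 = (x - 5)*(x - 3)*(x + 3) = 0.
  ⇒ x = -3, 3, 5

f''(x) = 3*x^2 - 10*x - 9
Second-derivative test at each critical point:
  f''(-3) = 48 > 0 → local minimum
  f''(3) = -12 < 0 → local maximum
  f''(5) = 16 > 0 → local minimum

Critical points: x = -3 (local minimum); x = 3 (local maximum); x = 5 (local minimum)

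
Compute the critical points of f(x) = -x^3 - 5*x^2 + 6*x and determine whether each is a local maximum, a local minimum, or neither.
f'(x) = -3*x^2 - 10*x + 6

Solve f'(x) = 0:
  3*x^2 + 10*x - 6 = 0 has no rational roots; quadratic formula: x = (-10 ± √172)/6.
  ⇒ x = -sqrt(43)/3 - 5/3 ≈ -3.8525, -5/3 + sqrt(43)/3 ≈ 0.5191

f''(x) = -6*x - 10
Second-derivative test at each critical point:
  f''(-3.8525) = 13.1149 > 0 → local minimum
  f''(0.5191) = -13.1149 < 0 → local maximum

Critical points: x = -sqrt(43)/3 - 5/3 ≈ -3.8525 (local minimum); x = -5/3 + sqrt(43)/3 ≈ 0.5191 (local maximum)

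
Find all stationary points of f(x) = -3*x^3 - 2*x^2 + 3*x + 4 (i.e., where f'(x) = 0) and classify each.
f'(x) = -9*x^2 - 4*x + 3

Solve f'(x) = 0:
  9*x^2 + 4*x - 3 = 0 has no rational roots; quadratic formula: x = (-4 ± √124)/18.
  ⇒ x = -sqrt(31)/9 - 2/9 ≈ -0.8409, -2/9 + sqrt(31)/9 ≈ 0.3964

f''(x) = -18*x - 4
Second-derivative test at each critical point:
  f''(-0.8409) = 11.1355 > 0 → local minimum
  f''(0.3964) = -11.1355 < 0 → local maximum

Critical points: x = -sqrt(31)/9 - 2/9 ≈ -0.8409 (local minimum); x = -2/9 + sqrt(31)/9 ≈ 0.3964 (local maximum)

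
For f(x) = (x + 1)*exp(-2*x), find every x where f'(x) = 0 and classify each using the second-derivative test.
f'(x) = (-2*x - 1)*exp(-2*x)

Solve f'(x) = 0:
  f'(x) = (-2*x - 1)·exp(-2*x) and exp(-2*x) > 0 for every x, so f'(x) = 0 ⇔ -2*x - 1 = 0.
  -2*x - 1 = 0.
  ⇒ x = -1/2

f''(x) = 4*x*exp(-2*x)
Second-derivative test at each critical point:
  f''(-1/2) = -5.4366 < 0 → local maximum

Critical points: x = -1/2 (local maximum)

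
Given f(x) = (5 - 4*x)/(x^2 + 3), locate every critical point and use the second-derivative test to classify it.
f'(x) = 2*(2*x^2 - 5*x - 6)/(x^4 + 6*x^2 + 9)

Solve f'(x) = 0:
  f'(x) = 2*(2*x^2 - 5*x - 6)/(x^2 + 3)^2; the denominator is positive wherever f is defined, so f'(x) = 0 ⇔ 4*x^2 - 10*x - 12 = 0.
  Factor: 4*x^2 - 10*x - 12 = 2*(2*x^2 - 5*x - 6); 2*x^2 - 5*x - 6 = 0 has no rational roots; quadratic formula: x = (5 ± √73)/4.
  ⇒ x = 5/4 - sqrt(73)/4 ≈ -0.8860, 5/4 + sqrt(73)/4 ≈ 3.3860

f''(x) = 2*(4*x^2*(5 - 4*x) + (12*x - 5)*(x^2 + 3))/(x^2 + 3)^3
Second-derivative test at each critical point:
  f''(-0.8860) = -1.1928 < 0 → local maximum
  f''(3.3860) = 0.0817 > 0 → local minimum

Critical points: x = 5/4 - sqrt(73)/4 ≈ -0.8860 (local maximum); x = 5/4 + sqrt(73)/4 ≈ 3.3860 (local minimum)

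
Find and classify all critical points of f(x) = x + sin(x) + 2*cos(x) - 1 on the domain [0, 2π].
f'(x) = -2*sin(x) + cos(x) + 1

Solve f'(x) = 0 on [0, 2π]:
  f'(x) = 0 ⇔ -2*sin(x) + cos(x) = -1. Write the left side as R·cos(x + φ) with R = √(1² + 2²) = sqrt(5), cos φ = sqrt(5)/5, sin φ = 2*sqrt(5)/5; then cos(x + φ) = -sqrt(5)/5. Solve for x and keep the solutions lying in [0, 2π].
  ⇒ x = atan(4/3) ≈ 0.9273, pi ≈ 3.1416

f''(x) = -sin(x) - 2*cos(x)
Second-derivative test at each critical point:
  f''(0.9273) = -2 < 0 → local maximum
  f''(3.1416) = 2 > 0 → local minimum

Critical points: x = atan(4/3) ≈ 0.9273 (local maximum); x = pi ≈ 3.1416 (local minimum)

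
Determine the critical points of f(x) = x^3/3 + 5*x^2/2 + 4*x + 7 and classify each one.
f'(x) = x^2 + 5*x + 4

Solve f'(x) = 0:
  Factor: x^2 + 5*x + 4 = (x + 1)*(x + 4) = 0.
  ⇒ x = -4, -1

f''(x) = 2*x + 5
Second-derivative test at each critical point:
  f''(-4) = -3 < 0 → local maximum
  f''(-1) = 3 > 0 → local minimum

Critical points: x = -4 (local maximum); x = -1 (local minimum)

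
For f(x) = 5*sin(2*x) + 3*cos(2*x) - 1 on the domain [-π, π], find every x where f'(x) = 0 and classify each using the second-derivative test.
f'(x) = -6*sin(2*x) + 10*cos(2*x)

Solve f'(x) = 0 on [-π, π]:
  f'(x) = 0 ⇔ 5*cos(2*x) = 3*sin(2*x) ⇔ tan(2*x) = 5/3, i.e. 2*x = arctan(5/3) + nπ; keep the solutions lying in [-π, π].
  ⇒ x = -pi + atan(5/3)/2 ≈ -2.6264, -pi/2 + atan(5/3)/2 ≈ -1.0556, atan(5/3)/2 ≈ 0.5152, atan(5/3)/2 + pi/2 ≈ 2.0860

f''(x) = -20*sin(2*x) - 12*cos(2*x)
Second-derivative test at each critical point:
  f''(-2.6264) = -23.3238 < 0 → local maximum
  f''(-1.0556) = 23.3238 > 0 → local minimum
  f''(0.5152) = -23.3238 < 0 → local maximum
  f''(2.0860) = 23.3238 > 0 → local minimum

Critical points: x = -pi + atan(5/3)/2 ≈ -2.6264 (local maximum); x = -pi/2 + atan(5/3)/2 ≈ -1.0556 (local minimum); x = atan(5/3)/2 ≈ 0.5152 (local maximum); x = atan(5/3)/2 + pi/2 ≈ 2.0860 (local minimum)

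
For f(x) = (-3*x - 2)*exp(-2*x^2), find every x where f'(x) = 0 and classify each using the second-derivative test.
f'(x) = (4*x*(3*x + 2) - 3)*exp(-2*x^2)

Solve f'(x) = 0:
  f'(x) = (12*x^2 + 8*x - 3)·exp(-2*x^2) and exp(-2*x^2) > 0 for every x, so f'(x) = 0 ⇔ 12*x^2 + 8*x - 3 = 0.
  12*x^2 + 8*x - 3 = 0 has no rational roots; quadratic formula: x = (-8 ± √208)/24.
  ⇒ x = -sqrt(13)/6 - 1/3 ≈ -0.9343, -1/3 + sqrt(13)/6 ≈ 0.2676

f''(x) = 4*(-12*x^3 - 8*x^2 + 9*x + 2)*exp(-2*x^2)
Second-derivative test at each critical point:
  f''(-0.9343) = -2.5171 < 0 → local maximum
  f''(0.2676) = 12.4979 > 0 → local minimum

Critical points: x = -sqrt(13)/6 - 1/3 ≈ -0.9343 (local maximum); x = -1/3 + sqrt(13)/6 ≈ 0.2676 (local minimum)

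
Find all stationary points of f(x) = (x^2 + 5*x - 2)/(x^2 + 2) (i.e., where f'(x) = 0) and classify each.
f'(x) = (-5*x^2 + 8*x + 10)/(x^4 + 4*x^2 + 4)

Solve f'(x) = 0:
  f'(x) = -(5*x^2 - 8*x - 10)/(x^2 + 2)^2; the denominator is positive wherever f is defined, so f'(x) = 0 ⇔ -5*x^2 + 8*x + 10 = 0.
  5*x^2 - 8*x - 10 = 0 has no rational roots; quadratic formula: x = (8 ± √264)/10.
  ⇒ x = 4/5 - sqrt(66)/5 ≈ -0.8248, 4/5 + sqrt(66)/5 ≈ 2.4248

f''(x) = 2*(5*x^3 - 12*x^2 - 30*x + 8)/(x^6 + 6*x^4 + 12*x^2 + 8)
Second-derivative test at each critical point:
  f''(-0.8248) = 2.2617 > 0 → local minimum
  f''(2.4248) = -0.2617 < 0 → local maximum

Critical points: x = 4/5 - sqrt(66)/5 ≈ -0.8248 (local minimum); x = 4/5 + sqrt(66)/5 ≈ 2.4248 (local maximum)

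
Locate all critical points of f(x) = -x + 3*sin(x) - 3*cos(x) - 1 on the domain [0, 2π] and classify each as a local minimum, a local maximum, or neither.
f'(x) = 3*sqrt(2)*sin(x + pi/4) - 1

Solve f'(x) = 0 on [0, 2π]:
  f'(x) = 0 ⇔ 3*sin(x) + 3*cos(x) = 1. Write the left side as R·cos(x + φ) with R = √(3² + (-3)²) = 3*sqrt(2), cos φ = sqrt(2)/2, sin φ = -sqrt(2)/2; then cos(x + φ) = sqrt(2)/6. Solve for x and keep the solutions lying in [0, 2π].
  ⇒ x = atan((1 + sqrt(17))/(1 - sqrt(17))) + pi ≈ 2.1183, atan((1 - sqrt(17))/(1 + sqrt(17))) + 2*pi ≈ 5.7357

f''(x) = 3*sqrt(2)*cos(x + pi/4)
Second-derivative test at each critical point:
  f''(2.1183) = -4.1231 < 0 → local maximum
  f''(5.7357) = 4.1231 > 0 → local minimum

Critical points: x = atan((1 + sqrt(17))/(1 - sqrt(17))) + pi ≈ 2.1183 (local maximum); x = atan((1 - sqrt(17))/(1 + sqrt(17))) + 2*pi ≈ 5.7357 (local minimum)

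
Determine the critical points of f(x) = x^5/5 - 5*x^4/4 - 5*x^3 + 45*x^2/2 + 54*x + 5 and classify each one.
f'(x) = x^4 - 5*x^3 - 15*x^2 + 45*x + 54

Solve f'(x) = 0:
  Factor: x^4 - 5*x^3 - 15*x^2 + 45*x + 54 = (x - 6)*(x - 3)*(x + 1)*(x + 3) = 0.
  ⇒ x = -3, -1, 3, 6

f''(x) = 4*x^3 - 15*x^2 - 30*x + 45
Second-derivative test at each critical point:
  f''(-3) = -108 < 0 → local maximum
  f''(-1) = 56 > 0 → local minimum
  f''(3) = -72 < 0 → local maximum
  f''(6) = 189 > 0 → local minimum

Critical points: x = -3 (local maximum); x = -1 (local minimum); x = 3 (local maximum); x = 6 (local minimum)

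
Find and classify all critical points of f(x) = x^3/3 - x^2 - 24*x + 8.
f'(x) = x^2 - 2*x - 24

Solve f'(x) = 0:
  Factor: x^2 - 2*x - 24 = (x - 6)*(x + 4) = 0.
  ⇒ x = -4, 6

f''(x) = 2*x - 2
Second-derivative test at each critical point:
  f''(-4) = -10 < 0 → local maximum
  f''(6) = 10 > 0 → local minimum

Critical points: x = -4 (local maximum); x = 6 (local minimum)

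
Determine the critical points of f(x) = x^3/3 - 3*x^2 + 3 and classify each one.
f'(x) = x*(x - 6)

Solve f'(x) = 0:
  Factor: x^2 - 6*x = x*(x - 6) = 0.
  ⇒ x = 0, 6

f''(x) = 2*x - 6
Second-derivative test at each critical point:
  f''(0) = -6 < 0 → local maximum
  f''(6) = 6 > 0 → local minimum

Critical points: x = 0 (local maximum); x = 6 (local minimum)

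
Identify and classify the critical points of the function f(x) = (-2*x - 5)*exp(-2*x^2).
f'(x) = 2*(2*x*(2*x + 5) - 1)*exp(-2*x^2)

Solve f'(x) = 0:
  f'(x) = (8*x^2 + 20*x - 2)·exp(-2*x^2) and exp(-2*x^2) > 0 for every x, so f'(x) = 0 ⇔ 8*x^2 + 20*x - 2 = 0.
  Factor: 8*x^2 + 20*x - 2 = 2*(4*x^2 + 10*x - 1); 4*x^2 + 10*x - 1 = 0 has no rational roots; quadratic formula: x = (-10 ± √116)/8.
  ⇒ x = -sqrt(29)/4 - 5/4 ≈ -2.5963, -5/4 + sqrt(29)/4 ≈ 0.0963

f''(x) = 4*(-8*x^3 - 20*x^2 + 6*x + 5)*exp(-2*x^2)
Second-derivative test at each critical point:
  f''(-2.5963) = -3.008e-05 < 0 → local maximum
  f''(0.0963) = 21.1449 > 0 → local minimum

Critical points: x = -sqrt(29)/4 - 5/4 ≈ -2.5963 (local maximum); x = -5/4 + sqrt(29)/4 ≈ 0.0963 (local minimum)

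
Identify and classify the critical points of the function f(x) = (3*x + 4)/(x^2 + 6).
f'(x) = (-3*x^2 - 8*x + 18)/(x^4 + 12*x^2 + 36)

Solve f'(x) = 0:
  f'(x) = -(3*x^2 + 8*x - 18)/(x^2 + 6)^2; the denominator is positive wherever f is defined, so f'(x) = 0 ⇔ -3*x^2 - 8*x + 18 = 0.
  3*x^2 + 8*x - 18 = 0 has no rational roots; quadratic formula: x = (-8 ± √280)/6.
  ⇒ x = -sqrt(70)/3 - 4/3 ≈ -4.1222, -4/3 + sqrt(70)/3 ≈ 1.4555

f''(x) = 2*(4*x^2*(3*x + 4) - (9*x + 4)*(x^2 + 6))/(x^2 + 6)^3
Second-derivative test at each critical point:
  f''(-4.1222) = 0.0317 > 0 → local minimum
  f''(1.4555) = -0.2539 < 0 → local maximum

Critical points: x = -sqrt(70)/3 - 4/3 ≈ -4.1222 (local minimum); x = -4/3 + sqrt(70)/3 ≈ 1.4555 (local maximum)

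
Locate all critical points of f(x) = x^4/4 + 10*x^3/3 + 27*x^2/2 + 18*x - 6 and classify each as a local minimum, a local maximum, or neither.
f'(x) = x^3 + 10*x^2 + 27*x + 18

Solve f'(x) = 0:
  Factor: x^3 + 10*x^2 + 27*x + 18 = (x + 1)*(x + 3)*(x + 6) = 0.
  ⇒ x = -6, -3, -1

f''(x) = 3*x^2 + 20*x + 27
Second-derivative test at each critical point:
  f''(-6) = 15 > 0 → local minimum
  f''(-3) = -6 < 0 → local maximum
  f''(-1) = 10 > 0 → local minimum

Critical points: x = -6 (local minimum); x = -3 (local maximum); x = -1 (local minimum)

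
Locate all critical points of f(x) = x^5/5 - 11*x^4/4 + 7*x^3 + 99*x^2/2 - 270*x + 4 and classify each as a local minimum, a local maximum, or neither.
f'(x) = x^4 - 11*x^3 + 21*x^2 + 99*x - 270

Solve f'(x) = 0:
  Factor: x^4 - 11*x^3 + 21*x^2 + 99*x - 270 = (x - 6)*(x - 5)*(x - 3)*(x + 3) = 0.
  ⇒ x = -3, 3, 5, 6

f''(x) = 4*x^3 - 33*x^2 + 42*x + 99
Second-derivative test at each critical point:
  f''(-3) = -432 < 0 → local maximum
  f''(3) = 36 > 0 → local minimum
  f''(5) = -16 < 0 → local maximum
  f''(6) = 27 > 0 → local minimum

Critical points: x = -3 (local maximum); x = 3 (local minimum); x = 5 (local maximum); x = 6 (local minimum)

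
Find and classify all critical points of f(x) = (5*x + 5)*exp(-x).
f'(x) = -5*x*exp(-x)

Solve f'(x) = 0:
  f'(x) = (-5*x)·exp(-x) and exp(-x) > 0 for every x, so f'(x) = 0 ⇔ -5*x = 0.
  -5*x = 0.
  ⇒ x = 0

f''(x) = 5*(x - 1)*exp(-x)
Second-derivative test at each critical point:
  f''(0) = -5 < 0 → local maximum

Critical points: x = 0 (local maximum)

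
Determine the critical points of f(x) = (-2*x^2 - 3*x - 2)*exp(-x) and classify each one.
f'(x) = (2*x^2 - x - 1)*exp(-x)

Solve f'(x) = 0:
  f'(x) = (2*x^2 - x - 1)·exp(-x) and exp(-x) > 0 for every x, so f'(x) = 0 ⇔ 2*x^2 - x - 1 = 0.
  Factor: 2*x^2 - x - 1 = (x - 1)*(2*x + 1) = 0.
  ⇒ x = -1/2, 1

f''(x) = x*(5 - 2*x)*exp(-x)
Second-derivative test at each critical point:
  f''(-1/2) = -4.9462 < 0 → local maximum
  f''(1) = 1.1036 > 0 → local minimum

Critical points: x = -1/2 (local maximum); x = 1 (local minimum)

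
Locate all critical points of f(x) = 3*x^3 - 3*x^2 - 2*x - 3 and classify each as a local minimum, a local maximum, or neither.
f'(x) = 9*x^2 - 6*x - 2

Solve f'(x) = 0:
  9*x^2 - 6*x - 2 = 0 has no rational roots; quadratic formula: x = (6 ± √108)/18.
  ⇒ x = 1/3 - sqrt(3)/3 ≈ -0.2440, 1/3 + sqrt(3)/3 ≈ 0.9107

f''(x) = 18*x - 6
Second-derivative test at each critical point:
  f''(-0.2440) = -10.3923 < 0 → local maximum
  f''(0.9107) = 10.3923 > 0 → local minimum

Critical points: x = 1/3 - sqrt(3)/3 ≈ -0.2440 (local maximum); x = 1/3 + sqrt(3)/3 ≈ 0.9107 (local minimum)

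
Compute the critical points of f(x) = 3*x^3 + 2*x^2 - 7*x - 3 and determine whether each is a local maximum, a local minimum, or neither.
f'(x) = 9*x^2 + 4*x - 7

Solve f'(x) = 0:
  9*x^2 + 4*x - 7 = 0 has no rational roots; quadratic formula: x = (-4 ± √268)/18.
  ⇒ x = -sqrt(67)/9 - 2/9 ≈ -1.1317, -2/9 + sqrt(67)/9 ≈ 0.6873

f''(x) = 18*x + 4
Second-derivative test at each critical point:
  f''(-1.1317) = -16.3707 < 0 → local maximum
  f''(0.6873) = 16.3707 > 0 → local minimum

Critical points: x = -sqrt(67)/9 - 2/9 ≈ -1.1317 (local maximum); x = -2/9 + sqrt(67)/9 ≈ 0.6873 (local minimum)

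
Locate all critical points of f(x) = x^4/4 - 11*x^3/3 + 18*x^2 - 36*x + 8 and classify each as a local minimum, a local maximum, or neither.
f'(x) = x^3 - 11*x^2 + 36*x - 36

Solve f'(x) = 0:
  Factor: x^3 - 11*x^2 + 36*x - 36 = (x - 6)*(x - 3)*(x - 2) = 0.
  ⇒ x = 2, 3, 6

f''(x) = 3*x^2 - 22*x + 36
Second-derivative test at each critical point:
  f''(2) = 4 > 0 → local minimum
  f''(3) = -3 < 0 → local maximum
  f''(6) = 12 > 0 → local minimum

Critical points: x = 2 (local minimum); x = 3 (local maximum); x = 6 (local minimum)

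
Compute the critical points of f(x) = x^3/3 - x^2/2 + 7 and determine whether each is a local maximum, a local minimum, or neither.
f'(x) = x*(x - 1)

Solve f'(x) = 0:
  Factor: x^2 - x = x*(x - 1) = 0.
  ⇒ x = 0, 1

f''(x) = 2*x - 1
Second-derivative test at each critical point:
  f''(0) = -1 < 0 → local maximum
  f''(1) = 1 > 0 → local minimum

Critical points: x = 0 (local maximum); x = 1 (local minimum)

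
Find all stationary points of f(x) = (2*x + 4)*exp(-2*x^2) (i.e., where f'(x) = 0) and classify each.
f'(x) = 2*(-4*x*(x + 2) + 1)*exp(-2*x^2)

Solve f'(x) = 0:
  f'(x) = (-8*x^2 - 16*x + 2)·exp(-2*x^2) and exp(-2*x^2) > 0 for every x, so f'(x) = 0 ⇔ -8*x^2 - 16*x + 2 = 0.
  Factor: -8*x^2 - 16*x + 2 = -2*(4*x^2 + 8*x - 1); 4*x^2 + 8*x - 1 = 0 has no rational roots; quadratic formula: x = (-8 ± √80)/8.
  ⇒ x = -sqrt(5)/2 - 1 ≈ -2.1180, -1 + sqrt(5)/2 ≈ 0.1180

f''(x) = 8*(4*x^2*(x + 2) - 3*x - 2)*exp(-2*x^2)
Second-derivative test at each critical point:
  f''(-2.1180) = 0.0023 > 0 → local minimum
  f''(0.1180) = -17.3970 < 0 → local maximum

Critical points: x = -sqrt(5)/2 - 1 ≈ -2.1180 (local minimum); x = -1 + sqrt(5)/2 ≈ 0.1180 (local maximum)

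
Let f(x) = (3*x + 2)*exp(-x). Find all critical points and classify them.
f'(x) = (1 - 3*x)*exp(-x)

Solve f'(x) = 0:
  f'(x) = (1 - 3*x)·exp(-x) and exp(-x) > 0 for every x, so f'(x) = 0 ⇔ 1 - 3*x = 0.
  1 - 3*x = 0.
  ⇒ x = 1/3

f''(x) = (3*x - 4)*exp(-x)
Second-derivative test at each critical point:
  f''(1/3) = -2.1496 < 0 → local maximum

Critical points: x = 1/3 (local maximum)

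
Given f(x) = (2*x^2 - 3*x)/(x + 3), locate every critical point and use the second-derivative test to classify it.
f'(x) = (2*x^2 + 12*x - 9)/(x^2 + 6*x + 9)

Solve f'(x) = 0:
  f'(x) = (2*x^2 + 12*x - 9)/(x + 3)^2; the denominator is positive wherever f is defined, so f'(x) = 0 ⇔ 2*x^2 + 12*x - 9 = 0.
  2*x^2 + 12*x - 9 = 0 has no rational roots; quadratic formula: x = (-12 ± √216)/4.
  ⇒ x = -3*sqrt(6)/2 - 3 ≈ -6.6742, -3 + 3*sqrt(6)/2 ≈ 0.6742

f''(x) = 54/(x^3 + 9*x^2 + 27*x + 27)
Second-derivative test at each critical point:
  f''(-6.6742) = -1.0887 < 0 → local maximum
  f''(0.6742) = 1.0887 > 0 → local minimum

Critical points: x = -3*sqrt(6)/2 - 3 ≈ -6.6742 (local maximum); x = -3 + 3*sqrt(6)/2 ≈ 0.6742 (local minimum)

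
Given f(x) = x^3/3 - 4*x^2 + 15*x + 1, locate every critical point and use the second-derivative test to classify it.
f'(x) = x^2 - 8*x + 15

Solve f'(x) = 0:
  Factor: x^2 - 8*x + 15 = (x - 5)*(x - 3) = 0.
  ⇒ x = 3, 5

f''(x) = 2*x - 8
Second-derivative test at each critical point:
  f''(3) = -2 < 0 → local maximum
  f''(5) = 2 > 0 → local minimum

Critical points: x = 3 (local maximum); x = 5 (local minimum)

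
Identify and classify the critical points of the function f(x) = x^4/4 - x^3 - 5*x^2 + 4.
f'(x) = x*(x^2 - 3*x - 10)

Solve f'(x) = 0:
  Factor: x^3 - 3*x^2 - 10*x = x*(x - 5)*(x + 2) = 0.
  ⇒ x = -2, 0, 5

f''(x) = 3*x^2 - 6*x - 10
Second-derivative test at each critical point:
  f''(-2) = 14 > 0 → local minimum
  f''(0) = -10 < 0 → local maximum
  f''(5) = 35 > 0 → local minimum

Critical points: x = -2 (local minimum); x = 0 (local maximum); x = 5 (local minimum)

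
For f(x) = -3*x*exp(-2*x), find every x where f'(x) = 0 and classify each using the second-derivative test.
f'(x) = 3*(2*x - 1)*exp(-2*x)

Solve f'(x) = 0:
  f'(x) = (6*x - 3)·exp(-2*x) and exp(-2*x) > 0 for every x, so f'(x) = 0 ⇔ 6*x - 3 = 0.
  Factor: 6*x - 3 = 3*(2*x - 1) = 0.
  ⇒ x = 1/2

f''(x) = 12*(1 - x)*exp(-2*x)
Second-derivative test at each critical point:
  f''(1/2) = 2.2073 > 0 → local minimum

Critical points: x = 1/2 (local minimum)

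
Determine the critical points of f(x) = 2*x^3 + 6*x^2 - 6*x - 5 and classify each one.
f'(x) = 6*x^2 + 12*x - 6

Solve f'(x) = 0:
  Factor: 6*x^2 + 12*x - 6 = 6*(x^2 + 2*x - 1); x^2 + 2*x - 1 = 0 has no rational roots; quadratic formula: x = (-2 ± √8)/2.
  ⇒ x = -sqrt(2) - 1 ≈ -2.4142, -1 + sqrt(2) ≈ 0.4142

f''(x) = 12*x + 12
Second-derivative test at each critical point:
  f''(-2.4142) = -16.9706 < 0 → local maximum
  f''(0.4142) = 16.9706 > 0 → local minimum

Critical points: x = -sqrt(2) - 1 ≈ -2.4142 (local maximum); x = -1 + sqrt(2) ≈ 0.4142 (local minimum)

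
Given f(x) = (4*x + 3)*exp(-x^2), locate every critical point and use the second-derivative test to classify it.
f'(x) = 2*(-x*(4*x + 3) + 2)*exp(-x^2)

Solve f'(x) = 0:
  f'(x) = (-8*x^2 - 6*x + 4)·exp(-x^2) and exp(-x^2) > 0 for every x, so f'(x) = 0 ⇔ -8*x^2 - 6*x + 4 = 0.
  Factor: -8*x^2 - 6*x + 4 = -2*(4*x^2 + 3*x - 2); 4*x^2 + 3*x - 2 = 0 has no rational roots; quadratic formula: x = (-3 ± √41)/8.
  ⇒ x = -sqrt(41)/8 - 3/8 ≈ -1.1754, -3/8 + sqrt(41)/8 ≈ 0.4254

f''(x) = 2*(2*x^2*(4*x + 3) - 12*x - 3)*exp(-x^2)
Second-derivative test at each critical point:
  f''(-1.1754) = 3.2168 > 0 → local minimum
  f''(0.4254) = -10.6864 < 0 → local maximum

Critical points: x = -sqrt(41)/8 - 3/8 ≈ -1.1754 (local minimum); x = -3/8 + sqrt(41)/8 ≈ 0.4254 (local maximum)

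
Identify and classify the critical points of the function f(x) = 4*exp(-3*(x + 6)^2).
f'(x) = 24*(-x - 6)*exp(-3*(x + 6)^2)

Solve f'(x) = 0:
  f'(x) = (-24*x - 144)·exp(-3*(x + 6)^2) and exp(-3*(x + 6)^2) > 0 for every x, so f'(x) = 0 ⇔ -24*x - 144 = 0.
  Factor: -24*x - 144 = -24*(x + 6) = 0.
  ⇒ x = -6

f''(x) = 24*(6*(x + 6)^2 - 1)*exp(-3*(x + 6)^2)
Second-derivative test at each critical point:
  f''(-6) = -24 < 0 → local maximum

Critical points: x = -6 (local maximum)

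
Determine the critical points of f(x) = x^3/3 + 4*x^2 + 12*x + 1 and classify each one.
f'(x) = x^2 + 8*x + 12

Solve f'(x) = 0:
  Factor: x^2 + 8*x + 12 = (x + 2)*(x + 6) = 0.
  ⇒ x = -6, -2

f''(x) = 2*x + 8
Second-derivative test at each critical point:
  f''(-6) = -4 < 0 → local maximum
  f''(-2) = 4 > 0 → local minimum

Critical points: x = -6 (local maximum); x = -2 (local minimum)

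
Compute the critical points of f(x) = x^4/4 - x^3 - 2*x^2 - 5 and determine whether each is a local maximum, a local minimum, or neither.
f'(x) = x*(x^2 - 3*x - 4)

Solve f'(x) = 0:
  Factor: x^3 - 3*x^2 - 4*x = x*(x - 4)*(x + 1) = 0.
  ⇒ x = -1, 0, 4

f''(x) = 3*x^2 - 6*x - 4
Second-derivative test at each critical point:
  f''(-1) = 5 > 0 → local minimum
  f''(0) = -4 < 0 → local maximum
  f''(4) = 20 > 0 → local minimum

Critical points: x = -1 (local minimum); x = 0 (local maximum); x = 4 (local minimum)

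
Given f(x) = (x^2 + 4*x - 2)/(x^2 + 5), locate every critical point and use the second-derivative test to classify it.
f'(x) = 2*(-2*x^2 + 7*x + 10)/(x^4 + 10*x^2 + 25)

Solve f'(x) = 0:
  f'(x) = -2*(2*x^2 - 7*x - 10)/(x^2 + 5)^2; the denominator is positive wherever f is defined, so f'(x) = 0 ⇔ -4*x^2 + 14*x + 20 = 0.
  Factor: -4*x^2 + 14*x + 20 = -2*(2*x^2 - 7*x - 10); 2*x^2 - 7*x - 10 = 0 has no rational roots; quadratic formula: x = (7 ± √129)/4.
  ⇒ x = 7/4 - sqrt(129)/4 ≈ -1.0895, 7/4 + sqrt(129)/4 ≈ 4.5895

f''(x) = 2*(4*x^3 - 21*x^2 - 60*x + 35)/(x^6 + 15*x^4 + 75*x^2 + 125)
Second-derivative test at each critical point:
  f''(-1.0895) = 0.5934 > 0 → local minimum
  f''(4.5895) = -0.0334 < 0 → local maximum

Critical points: x = 7/4 - sqrt(129)/4 ≈ -1.0895 (local minimum); x = 7/4 + sqrt(129)/4 ≈ 4.5895 (local maximum)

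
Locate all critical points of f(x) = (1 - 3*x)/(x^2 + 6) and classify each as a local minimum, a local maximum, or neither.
f'(x) = (3*x^2 - 2*x - 18)/(x^4 + 12*x^2 + 36)

Solve f'(x) = 0:
  f'(x) = (3*x^2 - 2*x - 18)/(x^2 + 6)^2; the denominator is positive wherever f is defined, so f'(x) = 0 ⇔ 3*x^2 - 2*x - 18 = 0.
  3*x^2 - 2*x - 18 = 0 has no rational roots; quadratic formula: x = (2 ± √220)/6.
  ⇒ x = 1/3 - sqrt(55)/3 ≈ -2.1387, 1/3 + sqrt(55)/3 ≈ 2.8054

f''(x) = 2*(4*x^2*(1 - 3*x) + (9*x - 1)*(x^2 + 6))/(x^2 + 6)^3
Second-derivative test at each critical point:
  f''(-2.1387) = -0.1327 < 0 → local maximum
  f''(2.8054) = 0.0771 > 0 → local minimum

Critical points: x = 1/3 - sqrt(55)/3 ≈ -2.1387 (local maximum); x = 1/3 + sqrt(55)/3 ≈ 2.8054 (local minimum)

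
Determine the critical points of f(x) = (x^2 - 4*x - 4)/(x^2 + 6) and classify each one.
f'(x) = 4*(x^2 + 5*x - 6)/(x^4 + 12*x^2 + 36)

Solve f'(x) = 0:
  f'(x) = 4*(x - 1)*(x + 6)/(x^2 + 6)^2; the denominator is positive wherever f is defined, so f'(x) = 0 ⇔ 4*x^2 + 20*x - 24 = 0.
  Factor: 4*x^2 + 20*x - 24 = 4*(x - 1)*(x + 6) = 0.
  ⇒ x = -6, 1

f''(x) = 4*(-2*x^3 - 15*x^2 + 36*x + 30)/(x^6 + 18*x^4 + 108*x^2 + 216)
Second-derivative test at each critical point:
  f''(-6) = -1/63 < 0 → local maximum
  f''(1) = 4/7 > 0 → local minimum

Critical points: x = -6 (local maximum); x = 1 (local minimum)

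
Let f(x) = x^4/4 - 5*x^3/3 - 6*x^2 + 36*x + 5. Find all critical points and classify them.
f'(x) = x^3 - 5*x^2 - 12*x + 36

Solve f'(x) = 0:
  Factor: x^3 - 5*x^2 - 12*x + 36 = (x - 6)*(x - 2)*(x + 3) = 0.
  ⇒ x = -3, 2, 6

f''(x) = 3*x^2 - 10*x - 12
Second-derivative test at each critical point:
  f''(-3) = 45 > 0 → local minimum
  f''(2) = -20 < 0 → local maximum
  f''(6) = 36 > 0 → local minimum

Critical points: x = -3 (local minimum); x = 2 (local maximum); x = 6 (local minimum)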